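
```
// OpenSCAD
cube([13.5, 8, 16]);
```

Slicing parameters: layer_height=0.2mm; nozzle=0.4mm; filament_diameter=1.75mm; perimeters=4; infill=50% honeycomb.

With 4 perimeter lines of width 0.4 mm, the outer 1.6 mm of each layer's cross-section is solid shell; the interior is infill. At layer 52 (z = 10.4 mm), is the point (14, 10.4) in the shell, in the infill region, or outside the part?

At z = 10.4 mm: the 13.5×8 cube contributes its full rectangle. Overall, the cross-section is a single solid region. The nearest boundary edge runs (13.50, 0.00)→(13.50, 8.00); distance from the point to it = 2.45 mm. The point is not inside any of the regions above, so it lies outside the cross-section (2.45 mm from the nearest boundary).

outside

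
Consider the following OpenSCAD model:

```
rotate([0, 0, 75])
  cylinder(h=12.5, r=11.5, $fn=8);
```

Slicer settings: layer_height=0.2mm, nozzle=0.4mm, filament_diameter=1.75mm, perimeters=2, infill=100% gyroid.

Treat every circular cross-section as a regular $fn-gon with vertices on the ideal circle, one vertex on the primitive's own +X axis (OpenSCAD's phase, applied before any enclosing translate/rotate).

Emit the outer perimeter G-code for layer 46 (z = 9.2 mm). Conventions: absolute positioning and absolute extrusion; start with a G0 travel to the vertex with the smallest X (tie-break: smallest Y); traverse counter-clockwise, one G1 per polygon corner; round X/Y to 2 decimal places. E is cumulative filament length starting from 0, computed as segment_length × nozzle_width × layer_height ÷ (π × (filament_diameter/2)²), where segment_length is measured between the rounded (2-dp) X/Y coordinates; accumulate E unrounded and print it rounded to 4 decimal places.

At z = 9.2 mm: the r=11.5 cylinder contributes a regular 8-gon of circumradius 11.5; (whole slice rotated 75° about Z — lengths, areas and connectivity unchanged). The outline is a single polygon with 8 vertices. Extrusion per mm of travel: 0.4 × 0.2 / (π × 0.875²) = 0.033260. Accumulating E over each segment gives final E = 2.3423.

G0 X-11.11 Y2.98 Z9.20
G1 X-9.96 Y-5.75 E0.2929
G1 X-2.98 Y-11.11 E0.5856
G1 X5.75 Y-9.96 E0.8784
G1 X11.11 Y-2.98 E1.1712
G1 X9.96 Y5.75 E1.4640
G1 X2.98 Y11.11 E1.7567
G1 X-5.75 Y9.96 E2.0496
G1 X-11.11 Y2.98 E2.3423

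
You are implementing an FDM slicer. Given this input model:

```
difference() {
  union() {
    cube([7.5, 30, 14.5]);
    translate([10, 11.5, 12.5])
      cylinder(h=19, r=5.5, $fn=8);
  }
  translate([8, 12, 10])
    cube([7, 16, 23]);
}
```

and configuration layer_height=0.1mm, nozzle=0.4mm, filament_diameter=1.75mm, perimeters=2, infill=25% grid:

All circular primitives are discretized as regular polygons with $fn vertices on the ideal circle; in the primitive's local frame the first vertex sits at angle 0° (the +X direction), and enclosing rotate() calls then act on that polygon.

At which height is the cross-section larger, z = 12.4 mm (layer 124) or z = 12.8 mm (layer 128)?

layer 128 (z = 12.8 mm)

Layer 124 (z = 12.4): the cube is present — its section is the full 7.5×30 rectangle (area 225.00 mm²); the cylinder at (10, 11.5) is not intersected at this z (z outside [12.5, 31.5]); Combining (union): only the 7.5×30 cube is present, so the union is just that shape — area = 225.00 mm²; the cube at (8, 12) is present — its section is the full 7×16 rectangle (area 112.00 mm²); After the difference (first − rest): starting from that combined region (225.00 mm²), the 7×16 cube at (8, 12) misses the remaining region (no effect) — area = 225.00 mm². So its area = 225.00 mm². Layer 128 (z = 12.8): the cube (footprint 7.5×30) is included at this height (area 225.00 mm²); the cylinder at (10, 11.5): section is a regular 8-gon, circumradius r=5.5 (area = (8/2)·5.500²·sin(360°/8) = 85.56 mm²); Combining (union): the regions partially overlap — summed areas 310.56 mm² minus the doubly-counted overlap 17.87 mm² gives 292.69 mm² — area = 292.69 mm²; the cube at (8, 12) is present — its section is the full 7×16 rectangle (area 112.00 mm²); Subtracting the remaining from the first: starting from the result so far (292.69 mm²), the 7×16 cube at (8, 12) partially overlaps it — only the 27.76 mm² overlap (of its 112.00 mm²) is removed, clipping the outline — area = 264.93 mm². So its area = 264.93 mm². Layer 128 is larger (264.93 vs 225.00 mm²).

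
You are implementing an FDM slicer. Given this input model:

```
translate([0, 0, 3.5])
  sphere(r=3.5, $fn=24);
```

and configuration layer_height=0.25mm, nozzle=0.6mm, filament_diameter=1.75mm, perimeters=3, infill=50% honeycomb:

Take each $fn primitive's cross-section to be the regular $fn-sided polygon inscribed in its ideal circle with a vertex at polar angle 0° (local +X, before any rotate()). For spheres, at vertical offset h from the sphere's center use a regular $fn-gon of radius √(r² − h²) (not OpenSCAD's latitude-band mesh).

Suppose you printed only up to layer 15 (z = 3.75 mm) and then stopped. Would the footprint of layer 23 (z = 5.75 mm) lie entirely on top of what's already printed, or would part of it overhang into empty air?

Compare the two slices. At z = 3.75: the r=3.5 sphere slices to a regular 24-gon of circumradius 3.491 (√(r²−h²) with h=0.25 from center) (area = (24/2)·3.491²·sin(360°/24) = 37.85 mm²). At z = 5.75: the r=3.5 sphere slices to a regular 24-gon of circumradius 2.681 (√(r²−h²) with h=2.25 from center) (area = (24/2)·2.681²·sin(360°/24) = 22.32 mm²). Checking containment: the cross-section at z = 5.75 is a subset of the cross-section at z = 3.75.

entirely on top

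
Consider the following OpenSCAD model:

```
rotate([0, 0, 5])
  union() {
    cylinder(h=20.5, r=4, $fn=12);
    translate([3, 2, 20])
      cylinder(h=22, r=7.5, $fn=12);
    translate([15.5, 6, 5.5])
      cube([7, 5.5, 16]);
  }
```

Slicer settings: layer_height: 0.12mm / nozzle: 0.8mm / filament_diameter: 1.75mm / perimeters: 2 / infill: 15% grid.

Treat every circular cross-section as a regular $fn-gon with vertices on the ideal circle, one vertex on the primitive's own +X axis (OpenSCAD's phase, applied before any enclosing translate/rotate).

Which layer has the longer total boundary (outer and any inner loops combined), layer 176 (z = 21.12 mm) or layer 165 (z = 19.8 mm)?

Layer 176 (z = 21.12): the cylinder is absent (z outside [0, 20.5]); the r=7.5 cylinder at (3, 2) gives a regular 12-gon of circumradius 7.5 (constant along its height) (perimeter = 2·12·7.500·sin(180°/12) = 46.59 mm); the cube at (15.5, 6) is present — its section is the full 7×5.5 rectangle (perimeter 25.00 mm); Merging all regions: the 2 present regions are separate (no shared area or edge), so areas and boundary lengths simply add and each stays a separate island — boundary = 71.59 mm; (rotated 5° about Z; rotation is an isometry so areas/perimeters/island counts are preserved). So its perimeter = 71.59 mm. Layer 165 (z = 19.8): the cylinder: section is a regular 12-gon, circumradius r=4 (perimeter = 2·12·4.000·sin(180°/12) = 24.85 mm); the cylinder at (3, 2) is not intersected at this z (z outside [20, 42]); the 7×5.5 cube at (15.5, 6) contributes its full rectangle (perimeter 25.00 mm); Taking the union: the 2 present regions are separate (no shared area or edge), so areas and boundary lengths simply add and each stays a separate island — boundary = 49.85 mm; (whole slice rotated 5° about Z — lengths, areas and connectivity unchanged). So its perimeter = 49.85 mm. Layer 176 is larger (71.59 vs 49.85 mm).

layer 176 (z = 21.12 mm)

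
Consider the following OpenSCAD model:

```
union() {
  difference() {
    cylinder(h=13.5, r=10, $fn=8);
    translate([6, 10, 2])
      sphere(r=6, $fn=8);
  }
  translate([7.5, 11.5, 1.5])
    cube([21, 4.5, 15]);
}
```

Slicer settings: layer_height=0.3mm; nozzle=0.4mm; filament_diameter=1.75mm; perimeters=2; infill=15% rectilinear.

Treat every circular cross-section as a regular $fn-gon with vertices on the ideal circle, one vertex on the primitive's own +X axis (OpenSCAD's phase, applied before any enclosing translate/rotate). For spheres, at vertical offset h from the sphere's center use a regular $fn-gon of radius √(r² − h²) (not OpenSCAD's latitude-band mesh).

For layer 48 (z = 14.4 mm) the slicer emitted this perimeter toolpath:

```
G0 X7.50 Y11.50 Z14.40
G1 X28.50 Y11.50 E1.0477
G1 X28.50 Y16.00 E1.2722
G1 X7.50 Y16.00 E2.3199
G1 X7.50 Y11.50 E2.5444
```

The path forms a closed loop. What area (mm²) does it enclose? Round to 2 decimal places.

94.50 mm²

Apply the shoelace formula to the sequence of (X, Y) vertices; enclosed area = 94.50 mm².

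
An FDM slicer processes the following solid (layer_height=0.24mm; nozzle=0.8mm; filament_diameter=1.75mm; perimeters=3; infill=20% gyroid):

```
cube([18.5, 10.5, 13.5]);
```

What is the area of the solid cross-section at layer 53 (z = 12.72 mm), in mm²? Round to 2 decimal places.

194.25 mm²

At z = 12.72 mm: the cube is present — its section is the full 18.5×10.5 rectangle (area 194.25 mm²). Overall, the cross-section is a single solid region. Net area = 194.25 mm².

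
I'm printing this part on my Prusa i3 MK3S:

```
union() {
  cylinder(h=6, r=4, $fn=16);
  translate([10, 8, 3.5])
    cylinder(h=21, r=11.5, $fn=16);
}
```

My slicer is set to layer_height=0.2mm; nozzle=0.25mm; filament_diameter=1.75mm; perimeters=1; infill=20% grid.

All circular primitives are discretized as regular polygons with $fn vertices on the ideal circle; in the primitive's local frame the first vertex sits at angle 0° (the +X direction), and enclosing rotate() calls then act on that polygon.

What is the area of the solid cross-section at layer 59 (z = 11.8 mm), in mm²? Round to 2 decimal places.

At z = 11.8 mm: the cylinder does not reach this height (z outside [0, 6]); the r=11.5 cylinder at (10, 8) gives a regular 16-gon of circumradius 11.5 (constant along its height) (area = (16/2)·11.500²·sin(360°/16) = 404.88 mm²); Combining (union): only the r=11.5 cylinder at (10, 8) is present, so the union is just that shape — area = 404.88 mm². Overall, the cross-section is a single solid region. Net area = 404.88 mm².

404.88 mm²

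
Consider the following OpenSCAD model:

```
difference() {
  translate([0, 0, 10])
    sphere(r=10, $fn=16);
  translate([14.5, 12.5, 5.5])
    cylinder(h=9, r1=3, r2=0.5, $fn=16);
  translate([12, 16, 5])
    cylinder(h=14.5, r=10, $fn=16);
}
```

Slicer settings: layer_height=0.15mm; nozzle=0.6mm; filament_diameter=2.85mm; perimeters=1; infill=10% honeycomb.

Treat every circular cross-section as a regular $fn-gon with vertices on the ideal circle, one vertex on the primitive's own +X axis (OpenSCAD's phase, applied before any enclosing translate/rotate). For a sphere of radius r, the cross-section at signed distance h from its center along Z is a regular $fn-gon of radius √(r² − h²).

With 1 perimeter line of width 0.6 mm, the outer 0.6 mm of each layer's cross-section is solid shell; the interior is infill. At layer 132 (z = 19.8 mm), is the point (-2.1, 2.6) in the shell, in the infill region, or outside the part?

At z = 19.8 mm: the r=10 sphere slices to a regular 16-gon of circumradius 1.990 (√(r²−h²) with h=9.8 from center); the cone at (14.5, 12.5) is absent (z outside [5.5, 14.5]); the cylinder at (12, 16) is not intersected at this z (z outside [5, 19.5]); Subtracting the remaining from the first: none of the subtracted shapes is present at this height, so the r=10 sphere is unchanged — 1 connected region. Overall, the cross-section is a single solid region. The nearest boundary edge runs (-0.76, 1.84)→(-1.41, 1.41); distance from the point to it = 1.38 mm. The point is not inside any of the regions above, so it lies outside the cross-section (1.38 mm from the nearest boundary).

outside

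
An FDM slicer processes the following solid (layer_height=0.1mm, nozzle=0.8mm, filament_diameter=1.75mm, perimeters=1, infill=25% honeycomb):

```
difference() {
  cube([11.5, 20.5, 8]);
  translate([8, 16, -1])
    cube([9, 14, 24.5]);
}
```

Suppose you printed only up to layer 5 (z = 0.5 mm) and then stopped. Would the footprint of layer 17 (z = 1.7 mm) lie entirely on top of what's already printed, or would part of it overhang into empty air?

entirely on top

Compare the two slices. At z = 0.5: the cube (footprint 11.5×20.5) is included at this height (area 235.75 mm²); the cube at (8, 16) is present — its section is the full 9×14 rectangle (area 126.00 mm²); Subtracting the remaining from the first: starting from the 11.5×20.5 cube (235.75 mm²), the 9×14 cube at (8, 16) partially overlaps it — only the 15.75 mm² overlap (of its 126.00 mm²) is removed, clipping the outline — area = 220.00 mm². At z = 1.7: the cube (footprint 11.5×20.5) is included at this height (area 235.75 mm²); the cube at (8, 16) (footprint 9×14) is included at this height (area 126.00 mm²); Taking the first minus the rest: starting from the 11.5×20.5 cube (235.75 mm²), the 9×14 cube at (8, 16) partially overlaps it — only the 15.75 mm² overlap (of its 126.00 mm²) is removed, clipping the outline — area = 220.00 mm². Checking containment: the cross-section at z = 1.7 is a subset of the cross-section at z = 0.5.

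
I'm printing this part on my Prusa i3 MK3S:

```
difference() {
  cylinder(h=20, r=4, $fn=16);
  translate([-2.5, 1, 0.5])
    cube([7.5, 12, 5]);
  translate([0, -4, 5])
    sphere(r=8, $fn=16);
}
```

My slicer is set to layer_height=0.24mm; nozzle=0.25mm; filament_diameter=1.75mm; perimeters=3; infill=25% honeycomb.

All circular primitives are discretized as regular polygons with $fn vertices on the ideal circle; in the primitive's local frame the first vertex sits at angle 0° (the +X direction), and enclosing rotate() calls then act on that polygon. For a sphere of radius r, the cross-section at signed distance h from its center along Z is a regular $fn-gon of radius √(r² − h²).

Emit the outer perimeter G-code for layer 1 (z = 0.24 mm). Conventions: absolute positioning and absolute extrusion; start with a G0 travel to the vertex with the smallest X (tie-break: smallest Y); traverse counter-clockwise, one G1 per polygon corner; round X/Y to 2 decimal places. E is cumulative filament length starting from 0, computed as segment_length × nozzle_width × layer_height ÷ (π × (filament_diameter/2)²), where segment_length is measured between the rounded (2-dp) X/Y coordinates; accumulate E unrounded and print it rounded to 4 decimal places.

G0 X-3.79 Y1.05 Z0.24
G1 X-2.46 Y1.94 E0.0399
G1 X0.00 Y2.43 E0.1025
G1 X2.46 Y1.94 E0.1651
G1 X3.79 Y1.05 E0.2050
G1 X3.70 Y1.53 E0.2172
G1 X2.83 Y2.83 E0.2562
G1 X1.53 Y3.70 E0.2952
G1 X0.00 Y4.00 E0.3341
G1 X-1.53 Y3.70 E0.3730
G1 X-2.83 Y2.83 E0.4120
G1 X-3.70 Y1.53 E0.4510
G1 X-3.79 Y1.05 E0.4632

At z = 0.24 mm: the r=4 cylinder gives a regular 16-gon of circumradius 4 (constant along its height); the cube at (-2.5, 1) is absent (z outside [0.5, 5.5]); the r=8 sphere at (0, -4) slices to a regular 16-gon of circumradius 6.430 (√(r²−h²) with h=4.76 from center); After the difference (first − rest): starting from the r=4 cylinder, the r=8 sphere at (0, -4) partially overlaps it — only the 39.44 mm² overlap (of its 126.57 mm²) is removed, clipping the outline — 1 connected region. The outline is a single polygon with 12 vertices. Extrusion per mm of travel: 0.25 × 0.24 / (π × 0.875²) = 0.024945. Accumulating E over each segment gives final E = 0.4632.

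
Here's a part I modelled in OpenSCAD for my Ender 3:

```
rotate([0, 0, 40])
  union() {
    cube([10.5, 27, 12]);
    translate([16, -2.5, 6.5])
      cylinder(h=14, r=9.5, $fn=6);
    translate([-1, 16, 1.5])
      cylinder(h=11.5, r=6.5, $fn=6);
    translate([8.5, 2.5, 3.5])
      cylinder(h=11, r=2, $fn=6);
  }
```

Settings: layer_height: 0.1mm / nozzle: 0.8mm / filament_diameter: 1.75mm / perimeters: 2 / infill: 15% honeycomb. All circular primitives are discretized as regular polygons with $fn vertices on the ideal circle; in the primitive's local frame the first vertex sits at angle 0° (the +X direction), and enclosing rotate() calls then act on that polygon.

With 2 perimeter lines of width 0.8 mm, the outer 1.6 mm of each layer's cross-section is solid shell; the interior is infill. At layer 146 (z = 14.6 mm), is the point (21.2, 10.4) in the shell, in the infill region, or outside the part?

At z = 14.6 mm: the cube does not reach this height (z outside [0, 12]); the cylinder at (16, -2.5): section is a regular 6-gon, circumradius r=9.5; the cylinder at (-1, 16) is absent (z outside [1.5, 13]); the cylinder at (8.5, 2.5) is not intersected at this z (z outside [3.5, 14.5]); Merging all regions: only the r=9.5 cylinder at (16, -2.5) is present, so the union is just that shape — 1 connected region; (rotated 40° about Z; rotation is an isometry so areas/perimeters/island counts are preserved). Overall, the cross-section is a single solid region. Undo the 40° rotation: the query point maps to (22.925, -5.660) in the un-rotated model frame. The nearest boundary edge runs (20.75, -10.73)→(25.50, -2.50); distance from the point to it = 0.65 mm. The point is inside the cross-section, 0.65 mm from the nearest boundary — within the 1.6 mm shell band (2 × 0.8).

shell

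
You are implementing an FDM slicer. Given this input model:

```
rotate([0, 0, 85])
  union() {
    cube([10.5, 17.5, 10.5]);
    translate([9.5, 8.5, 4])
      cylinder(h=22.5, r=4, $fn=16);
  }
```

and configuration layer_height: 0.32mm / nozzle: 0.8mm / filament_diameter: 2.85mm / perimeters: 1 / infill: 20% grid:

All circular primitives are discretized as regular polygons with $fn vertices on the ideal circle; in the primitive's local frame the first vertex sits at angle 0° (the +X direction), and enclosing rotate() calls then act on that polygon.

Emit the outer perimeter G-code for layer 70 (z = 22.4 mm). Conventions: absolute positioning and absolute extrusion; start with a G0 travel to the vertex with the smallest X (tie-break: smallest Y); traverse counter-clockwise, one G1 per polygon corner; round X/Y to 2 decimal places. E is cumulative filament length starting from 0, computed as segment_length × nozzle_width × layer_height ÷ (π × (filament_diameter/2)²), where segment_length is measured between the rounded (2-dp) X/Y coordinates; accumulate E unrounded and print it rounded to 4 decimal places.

G0 X-11.62 Y10.55 Z22.40
G1 X-11.45 Y9.00 E0.0626
G1 X-10.70 Y7.63 E0.1252
G1 X-9.49 Y6.66 E0.1875
G1 X-7.99 Y6.22 E0.2502
G1 X-6.44 Y6.39 E0.3128
G1 X-5.07 Y7.14 E0.3755
G1 X-4.09 Y8.36 E0.4383
G1 X-3.65 Y9.86 E0.5010
G1 X-3.82 Y11.41 E0.5636
G1 X-4.58 Y12.78 E0.6264
G1 X-5.79 Y13.75 E0.6887
G1 X-7.29 Y14.19 E0.7514
G1 X-8.84 Y14.02 E0.8140
G1 X-10.21 Y13.27 E0.8766
G1 X-11.19 Y12.05 E0.9394
G1 X-11.62 Y10.55 E1.0021

At z = 22.4 mm: the cube is absent (z outside [0, 10.5]); the cylinder at (9.5, 8.5): section is a regular 16-gon, circumradius r=4; Taking the union: only the r=4 cylinder at (9.5, 8.5) is present, so the union is just that shape — 1 connected region; (rotated 85° about Z; rotation is an isometry so areas/perimeters/island counts are preserved). The outline is a single polygon with 16 vertices. Extrusion per mm of travel: 0.8 × 0.32 / (π × 1.425²) = 0.040129. Accumulating E over each segment gives final E = 1.0021.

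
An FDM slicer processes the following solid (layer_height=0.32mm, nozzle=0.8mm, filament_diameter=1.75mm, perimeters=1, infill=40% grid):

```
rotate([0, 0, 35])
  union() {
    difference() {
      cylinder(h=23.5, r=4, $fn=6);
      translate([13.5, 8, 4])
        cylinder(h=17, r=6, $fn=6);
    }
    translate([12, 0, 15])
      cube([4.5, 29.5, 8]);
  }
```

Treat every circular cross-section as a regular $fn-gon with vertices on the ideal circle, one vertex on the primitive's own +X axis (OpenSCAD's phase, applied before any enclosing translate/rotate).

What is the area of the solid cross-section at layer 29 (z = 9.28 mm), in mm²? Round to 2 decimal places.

41.57 mm²

At z = 9.28 mm: the r=4 cylinder contributes a regular 6-gon of circumradius 4 (area = (6/2)·4.000²·sin(360°/6) = 41.57 mm²); the r=6 cylinder at (13.5, 8) contributes a regular 6-gon of circumradius 6 (area = (6/2)·6.000²·sin(360°/6) = 93.53 mm²); Subtracting the remaining from the first: starting from the r=4 cylinder (41.57 mm²), the r=6 cylinder at (13.5, 8) misses the remaining region (no effect) — area = 41.57 mm²; the cube at (12, 0) does not reach this height (z outside [15, 23]); Taking the union: only the result so far is present, so the union is just that shape — area = 41.57 mm²; (rotated 35° about Z; rotation is an isometry so areas/perimeters/island counts are preserved). Overall, the cross-section is a single solid region. Net area = 41.57 mm².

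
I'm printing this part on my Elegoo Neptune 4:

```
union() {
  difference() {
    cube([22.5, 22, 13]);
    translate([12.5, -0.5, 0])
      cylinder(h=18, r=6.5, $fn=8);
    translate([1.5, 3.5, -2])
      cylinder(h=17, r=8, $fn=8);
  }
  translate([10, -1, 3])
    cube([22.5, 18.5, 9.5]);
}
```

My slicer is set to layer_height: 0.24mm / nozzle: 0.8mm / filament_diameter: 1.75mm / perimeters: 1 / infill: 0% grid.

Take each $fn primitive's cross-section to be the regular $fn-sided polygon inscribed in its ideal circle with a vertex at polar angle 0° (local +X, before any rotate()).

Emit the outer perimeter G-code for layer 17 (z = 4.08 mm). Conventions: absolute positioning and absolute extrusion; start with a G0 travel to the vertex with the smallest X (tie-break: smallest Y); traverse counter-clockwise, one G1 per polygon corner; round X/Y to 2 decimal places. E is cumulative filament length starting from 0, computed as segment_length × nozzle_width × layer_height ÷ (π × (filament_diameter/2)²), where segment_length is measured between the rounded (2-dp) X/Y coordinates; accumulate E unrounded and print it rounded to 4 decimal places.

At z = 4.08 mm: the cube is present — its section is the full 22.5×22 rectangle; the r=6.5 cylinder at (12.5, -0.5) gives a regular 8-gon of circumradius 6.5 (constant along its height); the r=8 cylinder at (1.5, 3.5) contributes a regular 8-gon of circumradius 8; Taking the first minus the rest: starting from the 22.5×22 cube, the r=6.5 cylinder at (12.5, -0.5) partially overlaps it — only the 53.35 mm² overlap (of its 119.50 mm²) is removed, clipping the outline; the r=8 cylinder at (1.5, 3.5) partially overlaps it — only the 79.78 mm² overlap (of its 181.02 mm²) is removed, clipping the outline — 1 connected region; the 22.5×18.5 cube at (10, -1) contributes its full rectangle; Combining (union): the regions partially overlap (shared area 178.37 mm²), so overlapping operands fuse into one piece — 1 connected region. The outline is a single polygon with 11 vertices. Extrusion per mm of travel: 0.8 × 0.24 / (π × 0.875²) = 0.079824. Accumulating E over each segment gives final E = 8.6859.

G0 X0.00 Y10.88 Z4.08
G1 X1.50 Y11.50 E0.1296
G1 X7.16 Y9.16 E0.6185
G1 X9.06 Y4.57 E1.0150
G1 X10.00 Y4.96 E1.0962
G1 X10.00 Y-1.00 E1.5720
G1 X32.50 Y-1.00 E3.3680
G1 X32.50 Y17.50 E4.8448
G1 X22.50 Y17.50 E5.6430
G1 X22.50 Y22.00 E6.0022
G1 X0.00 Y22.00 E7.7983
G1 X0.00 Y10.88 E8.6859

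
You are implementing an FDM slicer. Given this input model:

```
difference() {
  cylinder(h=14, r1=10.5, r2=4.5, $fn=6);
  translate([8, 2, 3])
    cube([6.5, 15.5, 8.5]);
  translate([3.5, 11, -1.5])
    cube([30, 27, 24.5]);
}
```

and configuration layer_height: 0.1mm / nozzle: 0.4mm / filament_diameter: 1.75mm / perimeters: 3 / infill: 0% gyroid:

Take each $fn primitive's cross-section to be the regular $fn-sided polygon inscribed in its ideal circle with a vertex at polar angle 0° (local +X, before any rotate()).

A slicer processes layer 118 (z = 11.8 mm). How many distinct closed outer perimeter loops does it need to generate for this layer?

1

At z = 11.8 mm: the cone contributes a regular 6-gon of circumradius 5.443 (interpolated between r1=10.5 and r2=4.5 at t=0.843); the cube at (8, 2) does not reach this height (z outside [3, 11.5]); the cube at (3.5, 11) (footprint 30×27) is included at this height; After the difference (first − rest): starting from the cone, the 30×27 cube at (3.5, 11) misses the remaining region (no effect) — 1 connected region. The result has 1 disconnected region.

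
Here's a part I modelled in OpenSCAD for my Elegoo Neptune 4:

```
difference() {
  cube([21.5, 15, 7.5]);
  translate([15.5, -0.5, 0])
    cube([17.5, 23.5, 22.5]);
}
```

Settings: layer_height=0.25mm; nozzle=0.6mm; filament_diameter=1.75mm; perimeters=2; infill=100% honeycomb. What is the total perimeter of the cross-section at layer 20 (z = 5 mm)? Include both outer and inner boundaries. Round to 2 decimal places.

61.00 mm

At z = 5 mm: the cube (footprint 21.5×15) is included at this height (perimeter 73.00 mm); the cube at (15.5, -0.5) (footprint 17.5×23.5) is included at this height (perimeter 82.00 mm); Taking the first minus the rest: starting from the 21.5×15 cube, the 17.5×23.5 cube at (15.5, -0.5) partially overlaps it — only the 90.00 mm² overlap (of its 411.25 mm²) is removed, clipping the outline — boundary = 61.00 mm. Overall, the cross-section is a single solid region. Total boundary length (outer) = 61.00 mm.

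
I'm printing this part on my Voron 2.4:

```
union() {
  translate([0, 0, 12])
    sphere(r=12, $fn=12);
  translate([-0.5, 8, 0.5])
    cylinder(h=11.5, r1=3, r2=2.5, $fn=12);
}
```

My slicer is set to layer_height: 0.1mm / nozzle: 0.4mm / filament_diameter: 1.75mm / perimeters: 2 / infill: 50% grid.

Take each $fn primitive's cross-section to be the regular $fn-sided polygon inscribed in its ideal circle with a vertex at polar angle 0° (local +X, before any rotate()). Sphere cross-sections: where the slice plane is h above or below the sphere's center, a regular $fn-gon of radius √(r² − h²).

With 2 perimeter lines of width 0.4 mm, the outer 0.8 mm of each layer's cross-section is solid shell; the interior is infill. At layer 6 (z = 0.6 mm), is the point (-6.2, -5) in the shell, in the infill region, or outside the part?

At z = 0.6 mm: the r=12 sphere contributes a regular 12-gon of circumradius √(12²−11.4²) = 3.747; the cone at (-0.5, 8) contributes a regular 12-gon of circumradius 2.996 (interpolated between r1=3 and r2=2.5 at t=0.009); Taking the union: the 2 present regions are separate (no shared area or edge), so areas and boundary lengths simply add and each stays a separate island — 2 connected regions. Overall, the cross-section has 2 separate islands. The nearest boundary edge runs (-1.87, -3.24)→(-3.24, -1.87); distance from the point to it = 4.30 mm. The point is not inside any of the regions above, so it lies outside the cross-section (4.30 mm from the nearest boundary).

outside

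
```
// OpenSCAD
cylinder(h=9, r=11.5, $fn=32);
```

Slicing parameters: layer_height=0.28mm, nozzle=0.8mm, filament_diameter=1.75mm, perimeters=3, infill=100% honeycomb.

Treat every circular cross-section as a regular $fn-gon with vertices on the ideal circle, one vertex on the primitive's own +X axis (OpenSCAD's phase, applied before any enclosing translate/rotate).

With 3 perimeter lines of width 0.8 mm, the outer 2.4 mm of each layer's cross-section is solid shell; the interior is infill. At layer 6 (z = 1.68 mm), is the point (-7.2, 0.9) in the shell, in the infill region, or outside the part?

infill

At z = 1.68 mm: the r=11.5 cylinder gives a regular 32-gon of circumradius 11.5 (constant along its height). Overall, the cross-section is a single solid region. The nearest boundary edge runs (-11.28, 2.24)→(-11.50, 0.00); distance from the point to it = 4.19 mm. The point is inside the cross-section and 4.19 mm from the nearest boundary — more than the 2.4 mm shell width (3 × 0.8), so it's in the infill interior.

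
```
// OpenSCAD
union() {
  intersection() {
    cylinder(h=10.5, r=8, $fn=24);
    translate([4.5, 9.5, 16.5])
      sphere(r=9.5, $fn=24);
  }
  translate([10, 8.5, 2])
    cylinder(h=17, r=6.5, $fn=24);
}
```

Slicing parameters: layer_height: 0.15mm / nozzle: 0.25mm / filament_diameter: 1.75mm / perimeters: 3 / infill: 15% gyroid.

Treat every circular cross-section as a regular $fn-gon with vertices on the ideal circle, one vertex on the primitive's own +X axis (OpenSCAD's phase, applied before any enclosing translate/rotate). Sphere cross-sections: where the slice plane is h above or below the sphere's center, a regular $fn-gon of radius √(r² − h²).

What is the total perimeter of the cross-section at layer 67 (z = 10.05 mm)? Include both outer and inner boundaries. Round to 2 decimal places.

52.87 mm

At z = 10.05 mm: the r=8 cylinder contributes a regular 24-gon of circumradius 8 (perimeter = 2·24·8.000·sin(180°/24) = 50.12 mm); the r=9.5 sphere at (4.5, 9.5) contributes a regular 24-gon of circumradius √(9.5²−6.45²) = 6.975 (perimeter = 2·24·6.975·sin(180°/24) = 43.70 mm); Keeping only the common overlap: the r=9.5 sphere at (4.5, 9.5) partially overlaps the r=8 cylinder; clipping to the common part keeps 31.70 mm² — boundary = 23.45 mm; the r=6.5 cylinder at (10, 8.5) gives a regular 24-gon of circumradius 6.5 (constant along its height) (perimeter = 2·24·6.500·sin(180°/24) = 40.72 mm); Combining (union): the regions partially overlap (shared area 4.94 mm²), so the edge portions inside another operand are dropped and the merged outline is re-measured after clipping — boundary = 52.87 mm. Overall, the cross-section is a single solid region. Total boundary length (outer) = 52.87 mm.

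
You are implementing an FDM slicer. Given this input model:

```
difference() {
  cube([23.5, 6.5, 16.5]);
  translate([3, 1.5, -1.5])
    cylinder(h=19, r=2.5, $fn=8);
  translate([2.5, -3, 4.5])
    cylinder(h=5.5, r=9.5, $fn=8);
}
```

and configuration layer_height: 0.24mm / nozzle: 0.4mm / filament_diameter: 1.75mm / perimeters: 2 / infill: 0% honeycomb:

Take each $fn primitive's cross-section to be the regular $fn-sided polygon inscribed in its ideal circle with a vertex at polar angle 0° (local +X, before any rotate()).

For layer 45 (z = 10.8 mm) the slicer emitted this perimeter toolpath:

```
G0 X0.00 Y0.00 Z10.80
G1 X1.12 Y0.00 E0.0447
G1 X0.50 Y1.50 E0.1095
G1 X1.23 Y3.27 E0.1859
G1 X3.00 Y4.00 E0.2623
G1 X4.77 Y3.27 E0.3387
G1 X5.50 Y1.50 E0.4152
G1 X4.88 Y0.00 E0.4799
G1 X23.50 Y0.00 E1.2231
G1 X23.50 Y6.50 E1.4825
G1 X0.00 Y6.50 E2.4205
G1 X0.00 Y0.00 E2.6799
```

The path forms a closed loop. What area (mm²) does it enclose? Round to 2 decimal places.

137.33 mm²

Apply the shoelace formula to the sequence of (X, Y) vertices; enclosed area = 137.33 mm².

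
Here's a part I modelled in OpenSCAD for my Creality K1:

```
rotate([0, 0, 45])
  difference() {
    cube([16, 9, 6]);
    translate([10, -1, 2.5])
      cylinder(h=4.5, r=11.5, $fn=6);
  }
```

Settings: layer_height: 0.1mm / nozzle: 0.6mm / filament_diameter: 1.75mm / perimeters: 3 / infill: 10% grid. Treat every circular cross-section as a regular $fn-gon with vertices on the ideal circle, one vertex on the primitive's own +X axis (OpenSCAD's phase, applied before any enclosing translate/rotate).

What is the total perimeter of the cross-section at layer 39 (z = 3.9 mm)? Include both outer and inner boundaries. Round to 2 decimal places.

At z = 3.9 mm: the cube (footprint 16×9) is included at this height (perimeter 50.00 mm); the cylinder at (10, -1): section is a regular 6-gon, circumradius r=11.5 (perimeter = 2·6·11.500·sin(180°/6) = 69.00 mm); Subtracting the remaining from the first: starting from the 16×9 cube, the r=11.5 cylinder at (10, -1) partially overlaps it — only the 127.65 mm² overlap (of its 343.60 mm²) is removed, clipping the outline — boundary = 44.38 mm; (whole slice rotated 45° about Z — lengths, areas and connectivity unchanged). Overall, the cross-section is a single solid region. Total boundary length (outer) = 44.38 mm.

44.38 mm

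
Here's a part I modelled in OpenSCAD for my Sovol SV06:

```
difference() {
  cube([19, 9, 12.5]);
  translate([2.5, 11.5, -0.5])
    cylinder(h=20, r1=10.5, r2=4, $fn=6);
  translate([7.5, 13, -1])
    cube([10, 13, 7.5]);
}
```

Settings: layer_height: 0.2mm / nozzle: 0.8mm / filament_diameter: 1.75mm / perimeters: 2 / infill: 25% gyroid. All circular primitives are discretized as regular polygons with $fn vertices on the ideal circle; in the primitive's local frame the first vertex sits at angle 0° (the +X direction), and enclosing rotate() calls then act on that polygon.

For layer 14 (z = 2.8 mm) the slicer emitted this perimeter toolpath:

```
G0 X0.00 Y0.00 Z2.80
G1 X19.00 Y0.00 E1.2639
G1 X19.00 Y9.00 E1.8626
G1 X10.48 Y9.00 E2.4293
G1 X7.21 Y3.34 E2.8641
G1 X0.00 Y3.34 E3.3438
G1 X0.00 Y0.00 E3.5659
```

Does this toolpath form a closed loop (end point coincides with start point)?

yes

Start point (G0): (0.00, 0.00). End point (last G1): the path returns to the start — closed.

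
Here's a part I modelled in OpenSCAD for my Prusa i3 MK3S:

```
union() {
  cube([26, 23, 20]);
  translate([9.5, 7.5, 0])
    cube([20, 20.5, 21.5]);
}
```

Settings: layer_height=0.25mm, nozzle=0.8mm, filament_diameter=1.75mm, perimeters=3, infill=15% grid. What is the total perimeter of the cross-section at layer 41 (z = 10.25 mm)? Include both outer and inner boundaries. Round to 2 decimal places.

115.00 mm

At z = 10.25 mm: the 26×23 cube contributes its full rectangle (perimeter 98.00 mm); the cube at (9.5, 7.5) (footprint 20×20.5) is included at this height (perimeter 81.00 mm); Combining (union): the regions partially overlap (shared area 255.75 mm²), so the edge portions inside another operand are dropped and the merged outline is re-measured after clipping — boundary = 115.00 mm. Overall, the cross-section is a single solid region. Total boundary length (outer) = 115.00 mm.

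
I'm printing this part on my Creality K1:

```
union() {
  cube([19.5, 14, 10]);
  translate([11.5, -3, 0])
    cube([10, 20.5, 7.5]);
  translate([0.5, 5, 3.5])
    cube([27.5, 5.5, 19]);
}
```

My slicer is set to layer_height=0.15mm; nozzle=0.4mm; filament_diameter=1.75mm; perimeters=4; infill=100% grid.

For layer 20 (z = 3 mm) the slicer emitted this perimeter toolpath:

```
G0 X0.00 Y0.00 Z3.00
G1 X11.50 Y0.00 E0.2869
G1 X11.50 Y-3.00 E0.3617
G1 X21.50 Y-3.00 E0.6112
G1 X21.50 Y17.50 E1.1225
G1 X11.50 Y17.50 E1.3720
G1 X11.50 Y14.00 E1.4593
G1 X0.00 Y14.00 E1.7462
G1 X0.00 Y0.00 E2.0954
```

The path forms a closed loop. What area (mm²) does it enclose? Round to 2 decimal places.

366.00 mm²

Apply the shoelace formula to the sequence of (X, Y) vertices; enclosed area = 366.00 mm².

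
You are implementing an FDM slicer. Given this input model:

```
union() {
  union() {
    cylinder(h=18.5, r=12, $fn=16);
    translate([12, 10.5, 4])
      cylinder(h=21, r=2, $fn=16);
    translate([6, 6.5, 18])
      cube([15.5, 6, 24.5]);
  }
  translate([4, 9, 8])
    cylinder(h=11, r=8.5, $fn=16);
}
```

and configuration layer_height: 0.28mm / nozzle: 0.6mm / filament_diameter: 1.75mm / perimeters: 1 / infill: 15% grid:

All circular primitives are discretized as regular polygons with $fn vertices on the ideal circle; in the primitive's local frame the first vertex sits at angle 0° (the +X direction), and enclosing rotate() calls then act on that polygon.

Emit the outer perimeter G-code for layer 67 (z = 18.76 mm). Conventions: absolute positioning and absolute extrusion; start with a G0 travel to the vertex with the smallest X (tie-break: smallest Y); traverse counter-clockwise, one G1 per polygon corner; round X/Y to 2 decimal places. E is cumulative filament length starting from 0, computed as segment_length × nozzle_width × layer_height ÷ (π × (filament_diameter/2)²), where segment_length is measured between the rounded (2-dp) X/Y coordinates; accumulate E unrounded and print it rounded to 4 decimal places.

G0 X-4.50 Y9.00 Z18.76
G1 X-3.85 Y5.75 E0.2315
G1 X-2.01 Y2.99 E0.4632
G1 X0.75 Y1.15 E0.6949
G1 X4.00 Y0.50 E0.9264
G1 X7.25 Y1.15 E1.1579
G1 X10.01 Y2.99 E1.3896
G1 X11.85 Y5.75 E1.6212
G1 X12.00 Y6.50 E1.6747
G1 X21.50 Y6.50 E2.3382
G1 X21.50 Y12.50 E2.7573
G1 X11.69 Y12.50 E3.4425
G1 X10.01 Y15.01 E3.6534
G1 X7.25 Y16.85 E3.8851
G1 X4.00 Y17.50 E4.1166
G1 X0.75 Y16.85 E4.3481
G1 X-2.01 Y15.01 E4.5798
G1 X-3.85 Y12.25 E4.8115
G1 X-4.50 Y9.00 E5.0430

At z = 18.76 mm: the cylinder is not intersected at this z (z outside [0, 18.5]); the r=2 cylinder at (12, 10.5) contributes a regular 16-gon of circumradius 2; the cube at (6, 6.5) is present — its section is the full 15.5×6 rectangle; Merging all regions: the r=2 cylinder at (12, 10.5) lies entirely inside the 15.5×6 cube at (6, 6.5), so the union is just the 15.5×6 cube at (6, 6.5) — 1 connected region; the r=8.5 cylinder at (4, 9) gives a regular 16-gon of circumradius 8.5 (constant along its height); Taking the union: the regions partially overlap (shared area 37.15 mm²), so overlapping operands fuse into one piece — 1 connected region. The outline is a single polygon with 18 vertices. Extrusion per mm of travel: 0.6 × 0.28 / (π × 0.875²) = 0.069846. Accumulating E over each segment gives final E = 5.0430.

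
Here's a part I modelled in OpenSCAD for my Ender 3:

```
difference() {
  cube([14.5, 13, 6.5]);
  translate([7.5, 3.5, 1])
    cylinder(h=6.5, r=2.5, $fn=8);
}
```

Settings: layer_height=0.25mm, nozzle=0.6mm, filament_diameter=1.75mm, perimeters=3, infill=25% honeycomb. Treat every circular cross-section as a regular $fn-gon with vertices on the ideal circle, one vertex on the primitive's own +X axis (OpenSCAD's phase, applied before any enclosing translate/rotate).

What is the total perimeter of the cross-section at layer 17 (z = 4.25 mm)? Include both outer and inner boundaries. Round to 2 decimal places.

At z = 4.25 mm: the cube is present — its section is the full 14.5×13 rectangle (perimeter 55.00 mm); the r=2.5 cylinder at (7.5, 3.5) gives a regular 8-gon of circumradius 2.5 (constant along its height) (perimeter = 2·8·2.500·sin(180°/8) = 15.31 mm); After the difference (first − rest): starting from the 14.5×13 cube, the r=2.5 cylinder at (7.5, 3.5) lies wholly inside it (removes its full 17.68 mm² and its 15.31 mm outline becomes a hole wall) — boundary (outer + 1 inner loop) = 70.31 mm. Overall, the cross-section is one region with 1 hole. Total boundary length (outer + inner) = 70.31 mm.

70.31 mm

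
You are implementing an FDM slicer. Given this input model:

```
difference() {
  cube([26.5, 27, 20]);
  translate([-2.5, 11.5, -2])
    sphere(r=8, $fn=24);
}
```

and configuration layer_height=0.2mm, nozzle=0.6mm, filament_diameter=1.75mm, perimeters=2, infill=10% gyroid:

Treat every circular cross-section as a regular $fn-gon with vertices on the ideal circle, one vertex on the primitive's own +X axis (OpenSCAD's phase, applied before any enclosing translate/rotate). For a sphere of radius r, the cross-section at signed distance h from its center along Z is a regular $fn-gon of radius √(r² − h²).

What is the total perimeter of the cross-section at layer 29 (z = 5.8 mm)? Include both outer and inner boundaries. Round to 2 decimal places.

107.00 mm

At z = 5.8 mm: the cube (footprint 26.5×27) is included at this height (perimeter 107.00 mm); the r=8 sphere at (-2.5, 11.5) contributes a regular 24-gon of circumradius √(8²−7.8²) = 1.778 (perimeter = 2·24·1.778·sin(180°/24) = 11.14 mm); Subtracting the remaining from the first: starting from the 26.5×27 cube, the r=8 sphere at (-2.5, 11.5) misses the remaining region (no effect) — boundary = 107.00 mm. Overall, the cross-section is a single solid region. Total boundary length (outer) = 107.00 mm.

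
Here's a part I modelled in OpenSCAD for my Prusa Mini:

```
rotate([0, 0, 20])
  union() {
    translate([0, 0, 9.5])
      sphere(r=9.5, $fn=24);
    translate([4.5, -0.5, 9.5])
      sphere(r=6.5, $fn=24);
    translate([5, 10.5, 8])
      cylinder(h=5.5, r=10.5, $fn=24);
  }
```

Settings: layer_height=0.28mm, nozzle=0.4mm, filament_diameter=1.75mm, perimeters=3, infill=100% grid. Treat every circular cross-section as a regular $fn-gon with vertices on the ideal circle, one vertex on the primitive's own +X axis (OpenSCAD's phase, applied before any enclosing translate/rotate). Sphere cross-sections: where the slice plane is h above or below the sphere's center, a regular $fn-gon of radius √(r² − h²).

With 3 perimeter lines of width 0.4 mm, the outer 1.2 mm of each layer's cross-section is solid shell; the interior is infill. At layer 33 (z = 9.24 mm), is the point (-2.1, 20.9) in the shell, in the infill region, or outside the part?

At z = 9.24 mm: the sphere: section is a regular 24-gon, circumradius = √(r²−h²) = √(9.5²−0.26²) = 9.496; the sphere at (4.5, -0.5): section is a regular 24-gon, circumradius = √(r²−h²) = √(6.5²−0.26²) = 6.495; the r=10.5 cylinder at (5, 10.5) contributes a regular 24-gon of circumradius 10.5; Combining (union): the regions partially overlap (shared area 213.71 mm²), so overlapping operands fuse into one piece — 1 connected region; (whole slice rotated 20° about Z — lengths, areas and connectivity unchanged). Overall, the cross-section is a single solid region. Undo the 20° rotation: the query point maps to (5.175, 20.358) in the un-rotated model frame. The nearest boundary edge runs (5.00, 21.00)→(7.72, 20.64); distance from the point to it = 0.61 mm. The point is inside the cross-section, 0.61 mm from the nearest boundary — within the 1.2 mm shell band (3 × 0.4).

shell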